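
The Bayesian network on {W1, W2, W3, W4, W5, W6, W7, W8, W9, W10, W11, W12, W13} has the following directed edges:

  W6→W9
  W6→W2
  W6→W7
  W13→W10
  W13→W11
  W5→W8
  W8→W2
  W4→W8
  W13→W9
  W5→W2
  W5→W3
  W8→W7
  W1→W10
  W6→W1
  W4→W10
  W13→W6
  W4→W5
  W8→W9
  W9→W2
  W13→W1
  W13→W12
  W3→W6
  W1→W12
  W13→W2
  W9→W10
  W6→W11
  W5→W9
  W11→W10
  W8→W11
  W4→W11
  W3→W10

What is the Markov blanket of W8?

Pa(W8) = {W4, W5}.
Ch(W8) = {W2, W7, W9, W11}.
For each child, the remaining parents (spouses of W8):
  W9 also has parents W5, W6, W13.
  parents(W7) \ {W8} = {W6}.
  W11 also has parents W4, W6, W13.
  parents(W2) \ {W8} = {W5, W6, W9, W13}.
So the Markov blanket of W8 is {W2, W4, W5, W6, W7, W9, W11, W13}.

{W2, W4, W5, W6, W7, W9, W11, W13}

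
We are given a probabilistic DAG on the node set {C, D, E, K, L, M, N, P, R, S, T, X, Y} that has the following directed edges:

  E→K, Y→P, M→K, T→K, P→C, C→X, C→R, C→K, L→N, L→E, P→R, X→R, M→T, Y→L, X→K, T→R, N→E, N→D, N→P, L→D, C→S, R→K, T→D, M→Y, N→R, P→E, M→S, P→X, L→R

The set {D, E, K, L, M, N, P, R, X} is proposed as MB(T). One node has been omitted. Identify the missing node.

C

T has parent M.
T has children D, K, R.
Co-parents of T (other parents of its children):
  D's other parents are L, N.
  R's other parents are C, L, N, P, X.
  K's other parents are C, E, M, R, X.
MB(T) = {C, D, E, K, L, M, N, P, R, X}.
Comparing with the claimed set, C is missing.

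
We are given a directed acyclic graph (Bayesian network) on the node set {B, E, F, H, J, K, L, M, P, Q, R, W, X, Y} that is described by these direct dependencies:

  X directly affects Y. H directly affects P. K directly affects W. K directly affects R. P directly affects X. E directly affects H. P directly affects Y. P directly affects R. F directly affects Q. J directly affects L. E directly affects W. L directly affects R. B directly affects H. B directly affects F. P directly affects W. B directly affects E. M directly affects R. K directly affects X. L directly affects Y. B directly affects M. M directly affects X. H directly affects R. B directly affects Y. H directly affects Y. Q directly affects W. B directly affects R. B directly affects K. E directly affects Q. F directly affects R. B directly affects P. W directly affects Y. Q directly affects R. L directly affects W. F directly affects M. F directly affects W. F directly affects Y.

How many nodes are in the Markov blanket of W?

Children of W: Y.
W has parents E, F, K, L, P, Q.
For each child, the remaining parents (spouses of W):
  Y also has parents B, F, H, L, P, X.
MB(W) = {B, E, F, H, K, L, P, Q, X, Y}, which has 10 nodes.

10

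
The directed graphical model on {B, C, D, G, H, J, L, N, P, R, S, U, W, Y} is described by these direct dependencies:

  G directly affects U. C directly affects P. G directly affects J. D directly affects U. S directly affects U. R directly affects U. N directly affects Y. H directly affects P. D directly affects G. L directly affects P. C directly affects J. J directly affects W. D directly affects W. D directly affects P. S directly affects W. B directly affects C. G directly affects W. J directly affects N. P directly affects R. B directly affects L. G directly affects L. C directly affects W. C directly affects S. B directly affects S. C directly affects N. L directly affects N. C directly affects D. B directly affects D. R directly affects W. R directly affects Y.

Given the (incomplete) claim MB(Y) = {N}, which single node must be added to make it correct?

Pa(Y) = {N, R}.
Children of Y: none.
With no children, Y has no spouses; the co-parent set is empty.
MB(Y) = {N, R}.
Comparing with the claimed set, R is missing.

R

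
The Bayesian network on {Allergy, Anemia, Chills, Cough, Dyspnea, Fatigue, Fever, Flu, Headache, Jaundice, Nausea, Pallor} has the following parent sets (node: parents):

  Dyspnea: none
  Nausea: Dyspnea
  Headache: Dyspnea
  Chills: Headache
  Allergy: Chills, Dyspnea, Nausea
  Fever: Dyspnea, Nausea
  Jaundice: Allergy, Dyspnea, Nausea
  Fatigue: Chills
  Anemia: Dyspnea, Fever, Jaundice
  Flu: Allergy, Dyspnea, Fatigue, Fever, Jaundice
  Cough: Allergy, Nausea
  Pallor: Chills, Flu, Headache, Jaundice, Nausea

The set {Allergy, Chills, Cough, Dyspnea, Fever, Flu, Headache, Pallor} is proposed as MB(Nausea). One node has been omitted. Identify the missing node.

Nausea has children Allergy, Cough, Fever, Jaundice, Pallor.
Pa(Nausea) = {Dyspnea}.
Parents of each child, excluding Nausea:
  Allergy: Chills, Dyspnea
  Fever: Dyspnea
  Jaundice: Allergy, Dyspnea
  Cough: Allergy
  Pallor: Chills, Flu, Headache, Jaundice
MB(Nausea) = {Allergy, Chills, Cough, Dyspnea, Fever, Flu, Headache, Jaundice, Pallor}.
Comparing with the claimed set, Jaundice is missing.

Jaundice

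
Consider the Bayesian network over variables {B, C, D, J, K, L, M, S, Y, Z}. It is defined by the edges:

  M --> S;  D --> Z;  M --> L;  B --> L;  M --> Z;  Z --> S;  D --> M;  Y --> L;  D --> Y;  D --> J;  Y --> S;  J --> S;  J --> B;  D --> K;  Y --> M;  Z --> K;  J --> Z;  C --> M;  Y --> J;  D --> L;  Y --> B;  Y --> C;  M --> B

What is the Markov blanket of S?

Recall MB(v) = parents ∪ children ∪ spouses, where spouses are the other parents of v's children.
Pa(S) = {J, M, Y, Z}.
S has no children.
With no children, S has no spouses; the co-parent set is empty.
MB(S) = {J, M, Y, Z}.

{J, M, Y, Z}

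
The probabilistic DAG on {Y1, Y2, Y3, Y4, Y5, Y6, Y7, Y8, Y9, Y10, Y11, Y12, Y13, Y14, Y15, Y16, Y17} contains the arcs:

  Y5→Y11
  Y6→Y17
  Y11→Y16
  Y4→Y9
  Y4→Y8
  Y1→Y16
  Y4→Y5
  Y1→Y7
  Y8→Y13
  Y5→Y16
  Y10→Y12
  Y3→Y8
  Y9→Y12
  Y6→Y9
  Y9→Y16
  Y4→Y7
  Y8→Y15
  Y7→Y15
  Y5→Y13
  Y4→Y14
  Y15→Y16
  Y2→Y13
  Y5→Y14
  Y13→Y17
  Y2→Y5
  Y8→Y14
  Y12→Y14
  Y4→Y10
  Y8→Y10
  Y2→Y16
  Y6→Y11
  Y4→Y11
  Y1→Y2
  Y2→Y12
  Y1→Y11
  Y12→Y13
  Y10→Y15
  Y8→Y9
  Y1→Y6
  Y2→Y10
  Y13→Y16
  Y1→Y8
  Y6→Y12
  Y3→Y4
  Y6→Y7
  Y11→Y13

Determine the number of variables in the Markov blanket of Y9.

Parents of Y9: Y4, Y6, Y8.
Y9's children: Y12, Y16.
Other parents of Y9's children:
  Y12: Y2, Y6, Y10
  Y16: Y1, Y2, Y5, Y11, Y13, Y15
MB(Y9) = {Y1, Y2, Y4, Y5, Y6, Y8, Y10, Y11, Y12, Y13, Y15, Y16}, which has 12 nodes.

12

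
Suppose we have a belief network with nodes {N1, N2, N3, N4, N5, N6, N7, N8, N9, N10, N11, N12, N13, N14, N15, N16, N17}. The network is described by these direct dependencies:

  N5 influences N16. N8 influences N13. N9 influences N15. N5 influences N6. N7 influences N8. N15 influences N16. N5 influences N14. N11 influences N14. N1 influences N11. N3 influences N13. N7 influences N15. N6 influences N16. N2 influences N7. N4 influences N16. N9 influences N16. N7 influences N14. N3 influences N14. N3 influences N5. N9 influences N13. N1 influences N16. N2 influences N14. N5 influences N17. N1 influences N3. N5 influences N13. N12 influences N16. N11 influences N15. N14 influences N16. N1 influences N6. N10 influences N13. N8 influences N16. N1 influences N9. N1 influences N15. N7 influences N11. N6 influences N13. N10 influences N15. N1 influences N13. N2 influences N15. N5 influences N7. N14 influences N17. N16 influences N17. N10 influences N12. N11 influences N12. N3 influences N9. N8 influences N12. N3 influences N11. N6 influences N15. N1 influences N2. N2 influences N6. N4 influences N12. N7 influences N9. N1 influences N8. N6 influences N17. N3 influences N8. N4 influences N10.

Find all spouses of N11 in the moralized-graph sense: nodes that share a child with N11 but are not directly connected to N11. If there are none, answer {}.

Children of N11: N12, N14, N15.
  N12's other parents are N4, N8, N10.
  parents(N14) \ {N11} = {N2, N3, N5, N7}.
  N15 also has parents N1, N2, N6, N7, N9, N10.
Excluding nodes already adjacent to N11 (N1, N3, N7, N12, N14, N15), the co-parent-only contribution is {N2, N4, N5, N6, N8, N9, N10}.

{N2, N4, N5, N6, N8, N9, N10}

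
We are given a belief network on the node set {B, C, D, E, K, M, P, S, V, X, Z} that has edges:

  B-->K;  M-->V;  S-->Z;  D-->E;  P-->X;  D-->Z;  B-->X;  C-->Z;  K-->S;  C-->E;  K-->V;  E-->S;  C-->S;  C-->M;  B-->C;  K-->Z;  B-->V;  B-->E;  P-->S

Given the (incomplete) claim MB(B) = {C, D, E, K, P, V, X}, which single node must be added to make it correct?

M

Pa(B) = {}.
B has children C, E, K, V, X.
Parents of each child, excluding B:
  C: no additional parents.
  E also has parents C, D.
  K has no other parent.
  V also has parents K, M.
  X also has parent P.
MB(B) = {C, D, E, K, M, P, V, X}.
Comparing with the claimed set, M is missing.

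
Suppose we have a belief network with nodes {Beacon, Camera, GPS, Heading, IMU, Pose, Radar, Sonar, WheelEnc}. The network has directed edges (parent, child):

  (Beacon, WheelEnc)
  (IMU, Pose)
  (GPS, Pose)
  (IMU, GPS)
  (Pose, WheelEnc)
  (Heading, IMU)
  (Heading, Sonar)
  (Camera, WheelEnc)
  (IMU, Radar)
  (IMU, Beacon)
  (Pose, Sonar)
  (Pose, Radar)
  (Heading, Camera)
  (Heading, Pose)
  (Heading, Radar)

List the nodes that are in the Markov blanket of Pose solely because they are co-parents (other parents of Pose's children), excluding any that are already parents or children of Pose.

{Beacon, Camera}

Children of Pose: Radar, Sonar, WheelEnc.
  Sonar: Heading
  WheelEnc: Beacon, Camera
  Radar: Heading, IMU
Excluding nodes already adjacent to Pose (GPS, Heading, IMU, Radar, Sonar, WheelEnc), the co-parent-only contribution is {Beacon, Camera}.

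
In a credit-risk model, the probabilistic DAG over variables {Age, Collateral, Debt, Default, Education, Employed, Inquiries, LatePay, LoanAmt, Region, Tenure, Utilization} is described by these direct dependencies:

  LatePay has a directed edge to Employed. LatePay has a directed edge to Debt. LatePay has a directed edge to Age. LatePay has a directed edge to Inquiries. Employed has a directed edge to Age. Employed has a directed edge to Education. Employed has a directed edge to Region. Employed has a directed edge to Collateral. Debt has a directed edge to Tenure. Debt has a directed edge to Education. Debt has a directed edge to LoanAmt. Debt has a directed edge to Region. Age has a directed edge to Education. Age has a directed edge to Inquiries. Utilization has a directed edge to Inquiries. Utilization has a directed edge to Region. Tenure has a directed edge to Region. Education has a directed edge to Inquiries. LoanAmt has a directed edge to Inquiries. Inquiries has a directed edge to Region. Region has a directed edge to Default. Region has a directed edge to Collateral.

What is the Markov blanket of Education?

{Age, Debt, Employed, Inquiries, LatePay, LoanAmt, Utilization}

A node's Markov blanket = Pa ∪ Ch ∪ (parents of Ch other than the node itself).
Education's children: Inquiries.
Pa(Education) = {Age, Debt, Employed}.
For each child, the remaining parents (spouses of Education):
  Inquiries's other parents are Age, LatePay, LoanAmt, Utilization.
MB(Education) = {Age, Debt, Employed, Inquiries, LatePay, LoanAmt, Utilization}.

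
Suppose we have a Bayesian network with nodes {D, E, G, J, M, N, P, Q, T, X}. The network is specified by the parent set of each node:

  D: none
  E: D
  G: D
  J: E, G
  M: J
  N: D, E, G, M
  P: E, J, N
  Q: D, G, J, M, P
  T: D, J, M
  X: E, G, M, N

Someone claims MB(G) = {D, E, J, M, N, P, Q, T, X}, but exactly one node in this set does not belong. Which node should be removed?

Pa(G) = {D}.
Ch(G) = {J, N, Q, X}.
Parents of each child, excluding G:
  J's other parent is E.
  N's other parents are D, E, M.
  parents(Q) \ {G} = {D, J, M, P}.
  parents(X) \ {G} = {E, M, N}.
MB(G) = {D, E, J, M, N, P, Q, X}.
T is neither a parent, child, nor co-parent of G, so it does not belong.

T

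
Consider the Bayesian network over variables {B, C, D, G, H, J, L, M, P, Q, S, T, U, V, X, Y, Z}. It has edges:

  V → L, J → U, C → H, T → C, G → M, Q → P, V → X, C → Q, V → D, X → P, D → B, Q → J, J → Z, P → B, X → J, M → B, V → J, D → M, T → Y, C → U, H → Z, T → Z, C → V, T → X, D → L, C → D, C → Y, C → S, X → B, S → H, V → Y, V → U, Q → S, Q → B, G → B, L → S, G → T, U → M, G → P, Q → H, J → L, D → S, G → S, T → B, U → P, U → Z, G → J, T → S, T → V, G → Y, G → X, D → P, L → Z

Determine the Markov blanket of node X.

Recall MB(v) = parents ∪ children ∪ spouses, where spouses are the other parents of v's children.
X has children B, J, P.
Parents of X: G, T, V.
Co-parents of X (other parents of its children):
  J: G, Q, V
  P: D, G, Q, U
  B: D, G, M, P, Q, T
MB(X) = {B, D, G, J, M, P, Q, T, U, V}.

{B, D, G, J, M, P, Q, T, U, V}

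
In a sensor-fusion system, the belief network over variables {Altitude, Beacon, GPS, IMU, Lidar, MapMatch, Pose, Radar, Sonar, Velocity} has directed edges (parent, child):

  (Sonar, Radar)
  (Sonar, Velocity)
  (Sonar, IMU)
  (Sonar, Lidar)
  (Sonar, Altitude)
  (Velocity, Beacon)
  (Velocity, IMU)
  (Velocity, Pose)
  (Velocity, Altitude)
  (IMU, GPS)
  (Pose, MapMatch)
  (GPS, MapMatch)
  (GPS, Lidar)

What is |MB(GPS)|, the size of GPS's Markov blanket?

5

Ch(GPS) = {Lidar, MapMatch}.
Pa(GPS) = {IMU}.
Parents of each child, excluding GPS:
  MapMatch's other parent is Pose.
  Lidar also has parent Sonar.
MB(GPS) = {IMU, Lidar, MapMatch, Pose, Sonar}, which has 5 nodes.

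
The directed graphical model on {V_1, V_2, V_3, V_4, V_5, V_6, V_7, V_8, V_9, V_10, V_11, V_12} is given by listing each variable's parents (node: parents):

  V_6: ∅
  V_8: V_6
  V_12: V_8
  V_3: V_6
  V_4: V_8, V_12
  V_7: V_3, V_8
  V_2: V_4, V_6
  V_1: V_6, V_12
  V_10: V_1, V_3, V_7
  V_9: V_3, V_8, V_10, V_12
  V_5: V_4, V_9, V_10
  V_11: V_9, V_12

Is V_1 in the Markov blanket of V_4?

Parents of V_4: V_8, V_12.
V_4's children: V_2, V_5.
For each child, the remaining parents (spouses of V_4):
  V_2 also has parent V_6.
  V_5's other parents are V_9, V_10.
MB(V_4) = {V_2, V_5, V_6, V_8, V_9, V_10, V_12}; V_1 is not in this set.

No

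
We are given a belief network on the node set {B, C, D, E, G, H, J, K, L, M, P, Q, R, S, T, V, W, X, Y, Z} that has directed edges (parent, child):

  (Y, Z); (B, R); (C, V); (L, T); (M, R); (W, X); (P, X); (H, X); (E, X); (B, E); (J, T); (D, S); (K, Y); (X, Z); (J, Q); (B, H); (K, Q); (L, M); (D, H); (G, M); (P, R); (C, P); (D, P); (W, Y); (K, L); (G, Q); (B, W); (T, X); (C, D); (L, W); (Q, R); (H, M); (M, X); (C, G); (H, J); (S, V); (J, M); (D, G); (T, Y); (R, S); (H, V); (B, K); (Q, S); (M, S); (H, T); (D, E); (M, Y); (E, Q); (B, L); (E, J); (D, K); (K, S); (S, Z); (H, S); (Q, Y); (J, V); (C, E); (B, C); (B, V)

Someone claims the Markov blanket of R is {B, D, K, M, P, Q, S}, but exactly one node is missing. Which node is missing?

H

R's parents: B, M, P, Q.
Children of R: S.
Parents of each child, excluding R:
  S: D, H, K, M, Q
MB(R) = {B, D, H, K, M, P, Q, S}.
Comparing with the claimed set, H is missing.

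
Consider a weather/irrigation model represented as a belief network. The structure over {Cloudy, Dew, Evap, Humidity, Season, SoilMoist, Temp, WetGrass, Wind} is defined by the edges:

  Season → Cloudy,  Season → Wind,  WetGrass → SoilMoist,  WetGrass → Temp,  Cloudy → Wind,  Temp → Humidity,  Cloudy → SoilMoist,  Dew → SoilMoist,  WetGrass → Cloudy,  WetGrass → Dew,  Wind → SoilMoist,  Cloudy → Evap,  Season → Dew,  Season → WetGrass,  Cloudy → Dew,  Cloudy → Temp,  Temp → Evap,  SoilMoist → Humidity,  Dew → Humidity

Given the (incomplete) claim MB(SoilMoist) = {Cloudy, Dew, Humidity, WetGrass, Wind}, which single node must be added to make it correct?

Temp

SoilMoist's parents: Cloudy, Dew, WetGrass, Wind.
Ch(SoilMoist) = {Humidity}.
For each child, the remaining parents (spouses of SoilMoist):
  Humidity's other parents are Dew, Temp.
MB(SoilMoist) = {Cloudy, Dew, Humidity, Temp, WetGrass, Wind}.
Comparing with the claimed set, Temp is missing.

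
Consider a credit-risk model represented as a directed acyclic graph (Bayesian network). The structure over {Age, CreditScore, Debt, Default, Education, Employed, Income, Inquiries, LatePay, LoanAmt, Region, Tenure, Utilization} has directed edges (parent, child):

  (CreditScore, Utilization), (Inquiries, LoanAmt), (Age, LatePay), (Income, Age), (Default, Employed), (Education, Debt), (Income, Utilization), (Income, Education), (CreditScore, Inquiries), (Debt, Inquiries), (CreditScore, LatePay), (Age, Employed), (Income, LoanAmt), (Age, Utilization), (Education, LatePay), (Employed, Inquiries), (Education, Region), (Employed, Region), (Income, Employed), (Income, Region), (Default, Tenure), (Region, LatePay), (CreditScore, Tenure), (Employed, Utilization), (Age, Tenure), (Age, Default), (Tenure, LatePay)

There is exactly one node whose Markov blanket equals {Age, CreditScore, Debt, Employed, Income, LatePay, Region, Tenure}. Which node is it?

The target node must have every member of {Age, CreditScore, Debt, Employed, Income, LatePay, Region, Tenure} as a parent, child, or co-parent, and no others.
Parents of Education: Income; children: Debt, LatePay, Region; co-parents: Age, CreditScore, Employed, Income, Region, Tenure.
These exactly cover the given set, so the node is Education.

Education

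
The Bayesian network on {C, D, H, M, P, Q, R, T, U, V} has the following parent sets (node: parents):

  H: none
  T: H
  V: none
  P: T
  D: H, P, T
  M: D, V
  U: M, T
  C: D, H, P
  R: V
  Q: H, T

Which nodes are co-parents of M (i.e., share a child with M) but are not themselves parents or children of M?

{T}

Children of M: U.
  U: T
Excluding nodes already adjacent to M (D, U, V), the co-parent-only contribution is {T}.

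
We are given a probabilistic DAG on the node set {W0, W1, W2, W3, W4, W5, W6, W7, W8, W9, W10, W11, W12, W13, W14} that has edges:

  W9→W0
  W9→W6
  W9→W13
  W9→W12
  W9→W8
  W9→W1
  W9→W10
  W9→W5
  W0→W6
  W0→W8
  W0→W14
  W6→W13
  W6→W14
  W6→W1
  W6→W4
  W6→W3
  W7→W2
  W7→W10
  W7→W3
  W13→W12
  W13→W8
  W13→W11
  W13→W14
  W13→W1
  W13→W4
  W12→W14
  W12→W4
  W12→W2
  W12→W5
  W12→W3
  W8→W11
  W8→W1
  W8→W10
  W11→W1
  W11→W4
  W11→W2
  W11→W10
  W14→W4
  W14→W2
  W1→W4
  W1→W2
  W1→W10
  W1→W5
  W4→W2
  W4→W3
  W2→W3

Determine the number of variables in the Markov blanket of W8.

8

W8 has children W1, W10, W11.
W8's parents: W0, W9, W13.
Other parents of W8's children:
  W11 also has parent W13.
  parents(W1) \ {W8} = {W6, W9, W11, W13}.
  W10's other parents are W1, W7, W9, W11.
MB(W8) = {W0, W1, W6, W7, W9, W10, W11, W13}, which has 8 nodes.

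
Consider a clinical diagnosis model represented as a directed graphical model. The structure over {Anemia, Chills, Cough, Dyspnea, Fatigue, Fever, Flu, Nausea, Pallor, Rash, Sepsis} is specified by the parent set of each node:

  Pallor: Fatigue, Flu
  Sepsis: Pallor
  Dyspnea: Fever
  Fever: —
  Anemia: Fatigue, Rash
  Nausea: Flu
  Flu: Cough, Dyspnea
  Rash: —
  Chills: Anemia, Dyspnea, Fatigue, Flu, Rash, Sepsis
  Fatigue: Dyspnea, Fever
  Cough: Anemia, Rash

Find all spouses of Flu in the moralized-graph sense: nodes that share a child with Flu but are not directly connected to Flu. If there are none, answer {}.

Children of Flu: Chills, Nausea, Pallor.
  parents(Pallor) \ {Flu} = {Fatigue}.
  Chills also has parents Anemia, Dyspnea, Fatigue, Rash, Sepsis.
  Nausea: no additional parents.
Excluding nodes already adjacent to Flu (Chills, Cough, Dyspnea, Nausea, Pallor), the co-parent-only contribution is {Anemia, Fatigue, Rash, Sepsis}.

{Anemia, Fatigue, Rash, Sepsis}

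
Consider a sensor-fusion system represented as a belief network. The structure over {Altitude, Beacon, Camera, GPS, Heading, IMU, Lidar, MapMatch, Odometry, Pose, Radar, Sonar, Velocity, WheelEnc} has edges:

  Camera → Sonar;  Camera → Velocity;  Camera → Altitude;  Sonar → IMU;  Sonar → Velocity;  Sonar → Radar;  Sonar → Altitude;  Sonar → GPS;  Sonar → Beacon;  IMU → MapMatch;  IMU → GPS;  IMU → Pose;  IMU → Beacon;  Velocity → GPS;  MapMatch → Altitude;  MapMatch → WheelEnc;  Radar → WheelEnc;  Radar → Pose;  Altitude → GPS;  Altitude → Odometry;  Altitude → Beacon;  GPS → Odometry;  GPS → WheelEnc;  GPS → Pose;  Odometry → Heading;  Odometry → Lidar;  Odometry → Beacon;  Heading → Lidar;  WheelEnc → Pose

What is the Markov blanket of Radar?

{GPS, IMU, MapMatch, Pose, Sonar, WheelEnc}

Recall MB(v) = parents ∪ children ∪ spouses, where spouses are the other parents of v's children.
Radar has parent Sonar.
Children of Radar: Pose, WheelEnc.
Other parents of Radar's children:
  WheelEnc's other parents are GPS, MapMatch.
  Pose's other parents are GPS, IMU, WheelEnc.
So the Markov blanket of Radar is {GPS, IMU, MapMatch, Pose, Sonar, WheelEnc}.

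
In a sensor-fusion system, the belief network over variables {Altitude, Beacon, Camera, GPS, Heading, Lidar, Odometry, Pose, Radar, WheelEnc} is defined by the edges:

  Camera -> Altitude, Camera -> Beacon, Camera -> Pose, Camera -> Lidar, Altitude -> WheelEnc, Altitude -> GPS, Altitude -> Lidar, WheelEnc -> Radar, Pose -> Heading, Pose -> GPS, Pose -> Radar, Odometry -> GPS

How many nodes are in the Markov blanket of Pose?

Pose's parents: Camera.
Pose has children GPS, Heading, Radar.
For each child, the remaining parents (spouses of Pose):
  Heading: no additional parents.
  GPS also has parents Altitude, Odometry.
  Radar's other parent is WheelEnc.
MB(Pose) = {Altitude, Camera, GPS, Heading, Odometry, Radar, WheelEnc}, which has 7 nodes.

7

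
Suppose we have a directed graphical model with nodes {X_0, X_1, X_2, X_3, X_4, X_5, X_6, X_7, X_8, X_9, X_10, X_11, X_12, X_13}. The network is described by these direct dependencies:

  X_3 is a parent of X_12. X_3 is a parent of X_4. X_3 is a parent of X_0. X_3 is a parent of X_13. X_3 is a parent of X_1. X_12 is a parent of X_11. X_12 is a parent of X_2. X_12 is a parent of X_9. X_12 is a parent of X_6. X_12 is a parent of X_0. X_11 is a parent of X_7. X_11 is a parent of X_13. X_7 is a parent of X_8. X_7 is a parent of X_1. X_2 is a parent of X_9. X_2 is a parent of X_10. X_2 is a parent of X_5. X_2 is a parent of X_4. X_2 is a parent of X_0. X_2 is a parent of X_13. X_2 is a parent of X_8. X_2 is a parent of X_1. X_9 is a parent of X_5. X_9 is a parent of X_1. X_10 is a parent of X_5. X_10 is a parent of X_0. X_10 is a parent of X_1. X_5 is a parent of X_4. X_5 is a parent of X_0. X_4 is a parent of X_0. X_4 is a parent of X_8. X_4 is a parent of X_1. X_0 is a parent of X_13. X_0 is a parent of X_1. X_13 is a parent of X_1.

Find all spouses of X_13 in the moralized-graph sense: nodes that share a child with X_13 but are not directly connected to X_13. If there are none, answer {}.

Children of X_13: X_1.
  X_1: X_0, X_2, X_3, X_4, X_7, X_9, X_10
Excluding nodes already adjacent to X_13 (X_0, X_1, X_2, X_3, X_11), the co-parent-only contribution is {X_4, X_7, X_9, X_10}.

{X_4, X_7, X_9, X_10}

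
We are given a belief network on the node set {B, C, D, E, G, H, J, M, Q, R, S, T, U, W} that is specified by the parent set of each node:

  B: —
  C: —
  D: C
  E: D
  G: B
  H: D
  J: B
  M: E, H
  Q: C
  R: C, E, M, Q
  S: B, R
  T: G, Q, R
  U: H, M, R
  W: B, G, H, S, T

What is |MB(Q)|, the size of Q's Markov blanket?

The Markov blanket of a node is its parents, its children, and the other parents of its children.
Q has children R, T.
Pa(Q) = {C}.
Co-parents of Q (other parents of its children):
  R's other parents are C, E, M.
  T's other parents are G, R.
MB(Q) = {C, E, G, M, R, T}, which has 6 nodes.

6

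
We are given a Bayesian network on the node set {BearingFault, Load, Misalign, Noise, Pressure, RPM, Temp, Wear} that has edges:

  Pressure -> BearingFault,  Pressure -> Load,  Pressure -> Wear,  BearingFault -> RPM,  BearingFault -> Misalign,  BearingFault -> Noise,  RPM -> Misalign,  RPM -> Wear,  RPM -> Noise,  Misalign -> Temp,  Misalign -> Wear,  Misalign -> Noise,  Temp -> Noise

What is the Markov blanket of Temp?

{BearingFault, Misalign, Noise, RPM}

Ch(Temp) = {Noise}.
Temp has parent Misalign.
For each child, the remaining parents (spouses of Temp):
  parents(Noise) \ {Temp} = {BearingFault, Misalign, RPM}.
Union: {Misalign} ∪ {Noise} ∪ {BearingFault, Misalign, RPM} = {BearingFault, Misalign, Noise, RPM}.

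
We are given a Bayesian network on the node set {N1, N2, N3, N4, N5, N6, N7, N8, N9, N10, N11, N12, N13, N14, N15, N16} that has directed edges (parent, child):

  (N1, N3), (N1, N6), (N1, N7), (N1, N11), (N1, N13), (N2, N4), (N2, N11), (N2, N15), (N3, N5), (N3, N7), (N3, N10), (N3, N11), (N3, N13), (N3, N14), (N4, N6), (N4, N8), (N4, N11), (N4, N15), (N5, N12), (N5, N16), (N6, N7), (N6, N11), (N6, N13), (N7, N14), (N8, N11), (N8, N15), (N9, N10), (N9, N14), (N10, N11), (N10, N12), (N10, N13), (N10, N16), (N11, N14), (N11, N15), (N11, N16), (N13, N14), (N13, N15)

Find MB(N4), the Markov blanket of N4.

{N1, N2, N3, N6, N8, N10, N11, N13, N15}

Children of N4: N6, N8, N11, N15.
Parents of N4: N2.
For each child, the remaining parents (spouses of N4):
  N6: N1
  N8: —
  N11: N1, N2, N3, N6, N8, N10
  N15: N2, N8, N11, N13
MB(N4) = {N1, N2, N3, N6, N8, N10, N11, N13, N15}.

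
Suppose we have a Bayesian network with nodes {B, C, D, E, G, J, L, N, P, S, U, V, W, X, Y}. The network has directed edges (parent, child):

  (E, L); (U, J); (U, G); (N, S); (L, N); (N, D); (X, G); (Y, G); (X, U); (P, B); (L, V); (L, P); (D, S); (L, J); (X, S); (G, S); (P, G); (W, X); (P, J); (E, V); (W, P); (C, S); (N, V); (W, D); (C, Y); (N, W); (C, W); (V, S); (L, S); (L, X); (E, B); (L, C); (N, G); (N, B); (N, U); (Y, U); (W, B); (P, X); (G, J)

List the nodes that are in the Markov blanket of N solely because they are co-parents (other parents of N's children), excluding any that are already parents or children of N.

Children of N: B, D, G, S, U, V, W.
  parents(W) \ {N} = {C}.
  D's other parent is W.
  parents(V) \ {N} = {E, L}.
  B also has parents E, P, W.
  U's other parents are X, Y.
  G also has parents P, U, X, Y.
  S also has parents C, D, G, L, V, X.
Excluding nodes already adjacent to N (B, D, G, L, S, U, V, W), the co-parent-only contribution is {C, E, P, X, Y}.

{C, E, P, X, Y}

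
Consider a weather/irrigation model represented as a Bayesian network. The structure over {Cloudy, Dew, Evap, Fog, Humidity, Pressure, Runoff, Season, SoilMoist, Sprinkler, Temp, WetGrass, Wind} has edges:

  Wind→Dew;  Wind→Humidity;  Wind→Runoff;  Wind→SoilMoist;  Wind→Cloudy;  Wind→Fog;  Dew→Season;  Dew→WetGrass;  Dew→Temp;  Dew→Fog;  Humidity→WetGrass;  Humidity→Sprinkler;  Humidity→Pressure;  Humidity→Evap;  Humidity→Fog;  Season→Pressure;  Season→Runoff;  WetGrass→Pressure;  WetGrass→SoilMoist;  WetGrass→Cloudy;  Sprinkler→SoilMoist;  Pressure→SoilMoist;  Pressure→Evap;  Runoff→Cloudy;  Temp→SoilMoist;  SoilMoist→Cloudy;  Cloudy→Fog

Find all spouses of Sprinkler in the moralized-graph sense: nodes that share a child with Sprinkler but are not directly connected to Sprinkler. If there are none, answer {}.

{Pressure, Temp, WetGrass, Wind}

Children of Sprinkler: SoilMoist.
  SoilMoist also has parents Pressure, Temp, WetGrass, Wind.
Excluding nodes already adjacent to Sprinkler (Humidity, SoilMoist), the co-parent-only contribution is {Pressure, Temp, WetGrass, Wind}.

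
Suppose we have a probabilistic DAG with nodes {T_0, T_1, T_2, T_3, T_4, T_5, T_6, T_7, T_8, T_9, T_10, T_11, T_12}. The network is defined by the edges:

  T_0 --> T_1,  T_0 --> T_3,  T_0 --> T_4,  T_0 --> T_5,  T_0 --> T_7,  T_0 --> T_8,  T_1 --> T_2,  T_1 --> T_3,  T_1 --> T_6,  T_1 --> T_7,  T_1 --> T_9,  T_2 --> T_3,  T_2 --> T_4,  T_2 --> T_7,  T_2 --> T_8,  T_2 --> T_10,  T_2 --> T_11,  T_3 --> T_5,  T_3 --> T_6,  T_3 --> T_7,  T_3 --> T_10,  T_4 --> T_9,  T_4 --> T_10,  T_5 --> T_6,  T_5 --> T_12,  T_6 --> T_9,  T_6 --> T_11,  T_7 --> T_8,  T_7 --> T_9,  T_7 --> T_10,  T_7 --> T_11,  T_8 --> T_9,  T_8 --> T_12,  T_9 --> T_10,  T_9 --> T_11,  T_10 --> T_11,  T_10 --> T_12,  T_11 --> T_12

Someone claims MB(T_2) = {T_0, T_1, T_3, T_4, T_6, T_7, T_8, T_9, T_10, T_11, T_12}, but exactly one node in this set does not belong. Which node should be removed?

T_2 has parent T_1.
T_2's children: T_3, T_4, T_7, T_8, T_10, T_11.
For each child, the remaining parents (spouses of T_2):
  T_3 also has parents T_0, T_1.
  parents(T_4) \ {T_2} = {T_0}.
  T_7 also has parents T_0, T_1, T_3.
  parents(T_8) \ {T_2} = {T_0, T_7}.
  parents(T_10) \ {T_2} = {T_3, T_4, T_7, T_9}.
  parents(T_11) \ {T_2} = {T_6, T_7, T_9, T_10}.
MB(T_2) = {T_0, T_1, T_3, T_4, T_6, T_7, T_8, T_9, T_10, T_11}.
T_12 is neither a parent, child, nor co-parent of T_2, so it does not belong.

T_12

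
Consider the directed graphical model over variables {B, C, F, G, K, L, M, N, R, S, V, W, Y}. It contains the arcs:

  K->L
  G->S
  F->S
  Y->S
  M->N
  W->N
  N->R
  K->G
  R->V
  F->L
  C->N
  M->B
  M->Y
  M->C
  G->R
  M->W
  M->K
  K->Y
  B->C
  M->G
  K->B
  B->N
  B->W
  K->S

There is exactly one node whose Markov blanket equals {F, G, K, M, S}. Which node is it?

The target node must have every member of {F, G, K, M, S} as a parent, child, or co-parent, and no others.
Parents of Y: K, M; children: S; co-parents: F, G, K.
These exactly cover the given set, so the node is Y.

Y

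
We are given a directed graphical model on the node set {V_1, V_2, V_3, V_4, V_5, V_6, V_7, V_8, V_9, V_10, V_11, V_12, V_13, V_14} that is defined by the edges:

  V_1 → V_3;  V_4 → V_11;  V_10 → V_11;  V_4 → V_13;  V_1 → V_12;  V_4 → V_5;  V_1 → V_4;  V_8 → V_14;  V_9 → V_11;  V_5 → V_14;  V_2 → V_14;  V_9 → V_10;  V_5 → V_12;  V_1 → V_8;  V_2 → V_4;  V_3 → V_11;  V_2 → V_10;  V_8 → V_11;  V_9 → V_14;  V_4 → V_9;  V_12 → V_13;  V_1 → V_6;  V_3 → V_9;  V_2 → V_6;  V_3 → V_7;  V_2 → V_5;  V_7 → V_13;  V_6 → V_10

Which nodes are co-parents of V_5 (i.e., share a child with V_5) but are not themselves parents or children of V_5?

{V_1, V_8, V_9}

Children of V_5: V_12, V_14.
  V_12: V_1
  V_14: V_2, V_8, V_9
Excluding nodes already adjacent to V_5 (V_2, V_4, V_12, V_14), the co-parent-only contribution is {V_1, V_8, V_9}.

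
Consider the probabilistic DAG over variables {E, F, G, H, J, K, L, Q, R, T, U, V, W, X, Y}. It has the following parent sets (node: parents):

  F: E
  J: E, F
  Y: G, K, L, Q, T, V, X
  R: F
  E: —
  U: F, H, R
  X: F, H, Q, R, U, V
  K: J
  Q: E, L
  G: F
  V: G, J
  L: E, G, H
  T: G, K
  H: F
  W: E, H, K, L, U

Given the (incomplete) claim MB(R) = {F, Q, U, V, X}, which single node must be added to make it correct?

By definition, MB(R) is built from R's parents, R's children, and the co-parents of R.
Parents of R: F.
Ch(R) = {U, X}.
Parents of each child, excluding R:
  U's other parents are F, H.
  X also has parents F, H, Q, U, V.
MB(R) = {F, H, Q, U, V, X}.
Comparing with the claimed set, H is missing.

H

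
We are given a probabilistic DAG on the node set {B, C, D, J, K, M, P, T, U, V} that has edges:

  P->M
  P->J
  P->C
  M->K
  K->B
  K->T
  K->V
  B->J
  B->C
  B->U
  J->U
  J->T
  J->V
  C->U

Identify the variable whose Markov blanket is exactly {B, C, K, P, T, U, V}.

J

The target node must have every member of {B, C, K, P, T, U, V} as a parent, child, or co-parent, and no others.
Parents of J: B, P; children: T, U, V; co-parents: B, C, K.
These exactly cover the given set, so the node is J.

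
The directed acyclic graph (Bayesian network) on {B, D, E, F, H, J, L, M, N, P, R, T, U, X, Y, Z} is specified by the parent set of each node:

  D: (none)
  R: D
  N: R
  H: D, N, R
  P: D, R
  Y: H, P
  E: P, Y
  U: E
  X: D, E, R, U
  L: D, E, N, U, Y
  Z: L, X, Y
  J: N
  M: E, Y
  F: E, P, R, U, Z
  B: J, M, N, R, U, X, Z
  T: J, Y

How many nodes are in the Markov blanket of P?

The Markov blanket of a node is its parents, its children, and the other parents of its children.
Parents of P: D, R.
Children of P: E, F, Y.
Parents of each child, excluding P:
  parents(Y) \ {P} = {H}.
  E's other parent is Y.
  F's other parents are E, R, U, Z.
MB(P) = {D, E, F, H, R, U, Y, Z}, which has 8 nodes.

8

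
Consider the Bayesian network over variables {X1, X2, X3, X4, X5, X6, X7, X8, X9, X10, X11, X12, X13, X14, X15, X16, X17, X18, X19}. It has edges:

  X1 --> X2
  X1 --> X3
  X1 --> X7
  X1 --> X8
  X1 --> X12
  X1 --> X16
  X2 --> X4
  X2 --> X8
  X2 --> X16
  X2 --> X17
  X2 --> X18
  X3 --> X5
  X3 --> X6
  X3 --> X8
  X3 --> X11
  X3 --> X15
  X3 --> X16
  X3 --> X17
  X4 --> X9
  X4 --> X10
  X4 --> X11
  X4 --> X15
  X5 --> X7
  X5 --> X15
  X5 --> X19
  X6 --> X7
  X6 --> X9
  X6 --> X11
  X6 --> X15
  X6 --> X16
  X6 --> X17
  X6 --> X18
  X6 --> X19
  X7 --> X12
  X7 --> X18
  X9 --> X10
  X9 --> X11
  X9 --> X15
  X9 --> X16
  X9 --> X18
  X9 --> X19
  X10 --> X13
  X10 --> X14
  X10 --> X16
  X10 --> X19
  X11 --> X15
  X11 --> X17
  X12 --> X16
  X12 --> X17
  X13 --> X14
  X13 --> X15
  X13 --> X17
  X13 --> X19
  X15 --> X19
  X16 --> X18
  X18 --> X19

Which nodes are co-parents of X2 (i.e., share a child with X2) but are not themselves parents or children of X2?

Children of X2: X4, X8, X16, X17, X18.
  X4: no additional parents.
  parents(X8) \ {X2} = {X1, X3}.
  X16 also has parents X1, X3, X6, X9, X10, X12.
  X17 also has parents X3, X6, X11, X12, X13.
  parents(X18) \ {X2} = {X6, X7, X9, X16}.
Excluding nodes already adjacent to X2 (X1, X4, X8, X16, X17, X18), the co-parent-only contribution is {X3, X6, X7, X9, X10, X11, X12, X13}.

{X3, X6, X7, X9, X10, X11, X12, X13}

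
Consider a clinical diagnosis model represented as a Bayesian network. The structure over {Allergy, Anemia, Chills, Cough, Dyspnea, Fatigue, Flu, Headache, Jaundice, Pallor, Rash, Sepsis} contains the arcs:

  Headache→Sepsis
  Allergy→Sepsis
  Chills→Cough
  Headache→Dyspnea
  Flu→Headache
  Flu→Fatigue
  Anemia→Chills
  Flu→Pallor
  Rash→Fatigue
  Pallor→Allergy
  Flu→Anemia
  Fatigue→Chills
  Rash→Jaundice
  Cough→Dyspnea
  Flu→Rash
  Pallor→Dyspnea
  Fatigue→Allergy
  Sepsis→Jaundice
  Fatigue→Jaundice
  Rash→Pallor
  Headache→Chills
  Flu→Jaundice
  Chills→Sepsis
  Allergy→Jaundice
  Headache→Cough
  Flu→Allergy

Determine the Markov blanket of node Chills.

{Allergy, Anemia, Cough, Fatigue, Headache, Sepsis}

Chills has parents Anemia, Fatigue, Headache.
Chills's children: Cough, Sepsis.
Co-parents of Chills (other parents of its children):
  Sepsis's other parents are Allergy, Headache.
  Cough also has parent Headache.
MB(Chills) = {Allergy, Anemia, Cough, Fatigue, Headache, Sepsis}.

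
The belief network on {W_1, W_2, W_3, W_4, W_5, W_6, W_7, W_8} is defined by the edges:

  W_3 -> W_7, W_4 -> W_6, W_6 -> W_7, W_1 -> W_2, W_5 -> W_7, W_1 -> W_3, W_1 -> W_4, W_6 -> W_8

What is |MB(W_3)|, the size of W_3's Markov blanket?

A node's Markov blanket = Pa ∪ Ch ∪ (parents of Ch other than the node itself).
Parents of W_3: W_1.
Ch(W_3) = {W_7}.
Other parents of W_3's children:
  W_7: W_5, W_6
MB(W_3) = {W_1, W_5, W_6, W_7}, which has 4 nodes.

4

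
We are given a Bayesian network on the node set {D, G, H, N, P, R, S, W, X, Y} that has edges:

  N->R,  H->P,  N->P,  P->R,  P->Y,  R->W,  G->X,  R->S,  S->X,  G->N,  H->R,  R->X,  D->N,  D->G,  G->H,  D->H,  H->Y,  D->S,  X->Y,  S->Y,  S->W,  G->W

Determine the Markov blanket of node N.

N has parents D, G.
Ch(N) = {P, R}.
For each child, the remaining parents (spouses of N):
  P's other parent is H.
  R's other parents are H, P.
Union: {D, G} ∪ {P, R} ∪ {H, P} = {D, G, H, P, R}.

{D, G, H, P, R}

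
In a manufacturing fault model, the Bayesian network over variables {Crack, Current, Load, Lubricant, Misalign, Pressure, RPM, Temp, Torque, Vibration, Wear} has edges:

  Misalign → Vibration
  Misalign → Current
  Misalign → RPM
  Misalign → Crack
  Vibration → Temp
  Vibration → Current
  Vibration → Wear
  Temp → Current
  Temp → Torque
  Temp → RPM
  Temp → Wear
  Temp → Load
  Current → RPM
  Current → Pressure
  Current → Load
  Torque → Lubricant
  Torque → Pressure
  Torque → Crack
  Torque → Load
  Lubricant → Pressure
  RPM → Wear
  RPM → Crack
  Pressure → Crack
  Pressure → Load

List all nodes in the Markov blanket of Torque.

The Markov blanket of a node is its parents, its children, and the other parents of its children.
Torque has parent Temp.
Children of Torque: Crack, Load, Lubricant, Pressure.
Parents of each child, excluding Torque:
  Lubricant has no other parent.
  Pressure also has parents Current, Lubricant.
  parents(Crack) \ {Torque} = {Misalign, Pressure, RPM}.
  parents(Load) \ {Torque} = {Current, Pressure, Temp}.
Union: {Temp} ∪ {Crack, Load, Lubricant, Pressure} ∪ {Current, Lubricant, Misalign, Pressure, RPM, Temp} = {Crack, Current, Load, Lubricant, Misalign, Pressure, RPM, Temp}.

{Crack, Current, Load, Lubricant, Misalign, Pressure, RPM, Temp}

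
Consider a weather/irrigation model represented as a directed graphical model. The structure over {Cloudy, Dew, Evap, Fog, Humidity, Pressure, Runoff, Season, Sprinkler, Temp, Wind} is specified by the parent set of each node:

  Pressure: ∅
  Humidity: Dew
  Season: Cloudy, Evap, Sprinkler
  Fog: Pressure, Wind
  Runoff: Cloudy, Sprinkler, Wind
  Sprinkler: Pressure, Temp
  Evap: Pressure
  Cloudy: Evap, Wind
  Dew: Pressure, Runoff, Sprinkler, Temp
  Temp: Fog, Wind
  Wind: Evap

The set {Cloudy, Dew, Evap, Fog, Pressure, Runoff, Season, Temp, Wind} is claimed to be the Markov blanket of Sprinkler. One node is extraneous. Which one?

Fog

The Markov blanket of a node is its parents, its children, and the other parents of its children.
Sprinkler has parents Pressure, Temp.
Sprinkler has children Dew, Runoff, Season.
Parents of each child, excluding Sprinkler:
  Season: Cloudy, Evap
  Runoff: Cloudy, Wind
  Dew: Pressure, Runoff, Temp
MB(Sprinkler) = {Cloudy, Dew, Evap, Pressure, Runoff, Season, Temp, Wind}.
Fog is neither a parent, child, nor co-parent of Sprinkler, so it does not belong.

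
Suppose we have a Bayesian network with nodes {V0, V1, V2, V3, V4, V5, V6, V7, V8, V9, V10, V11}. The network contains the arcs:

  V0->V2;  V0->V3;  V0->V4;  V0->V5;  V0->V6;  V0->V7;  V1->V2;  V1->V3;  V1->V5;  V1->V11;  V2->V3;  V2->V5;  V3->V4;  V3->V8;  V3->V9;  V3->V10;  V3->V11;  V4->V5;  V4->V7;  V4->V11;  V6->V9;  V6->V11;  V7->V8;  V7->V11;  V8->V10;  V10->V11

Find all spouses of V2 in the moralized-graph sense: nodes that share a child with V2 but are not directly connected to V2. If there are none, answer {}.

Children of V2: V3, V5.
  parents(V3) \ {V2} = {V0, V1}.
  V5 also has parents V0, V1, V4.
Excluding nodes already adjacent to V2 (V0, V1, V3, V5), the co-parent-only contribution is {V4}.

{V4}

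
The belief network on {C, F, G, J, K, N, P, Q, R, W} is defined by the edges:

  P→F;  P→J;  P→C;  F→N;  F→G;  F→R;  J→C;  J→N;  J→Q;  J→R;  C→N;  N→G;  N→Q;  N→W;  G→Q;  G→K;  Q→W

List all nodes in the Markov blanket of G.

{F, J, K, N, Q}

Pa(G) = {F, N}.
G's children: K, Q.
Co-parents of G (other parents of its children):
  parents(Q) \ {G} = {J, N}.
  K has no other parent.
MB(G) = {F, J, K, N, Q}.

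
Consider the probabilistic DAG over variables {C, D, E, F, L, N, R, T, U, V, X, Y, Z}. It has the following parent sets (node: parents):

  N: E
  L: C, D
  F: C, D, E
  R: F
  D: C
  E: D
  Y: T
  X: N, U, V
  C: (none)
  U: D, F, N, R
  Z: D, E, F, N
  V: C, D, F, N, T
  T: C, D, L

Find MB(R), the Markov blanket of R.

By definition, MB(R) is built from R's parents, R's children, and the co-parents of R.
R has child U.
R's parents: F.
Co-parents of R (other parents of its children):
  U: D, F, N
So the Markov blanket of R is {D, F, N, U}.

{D, F, N, U}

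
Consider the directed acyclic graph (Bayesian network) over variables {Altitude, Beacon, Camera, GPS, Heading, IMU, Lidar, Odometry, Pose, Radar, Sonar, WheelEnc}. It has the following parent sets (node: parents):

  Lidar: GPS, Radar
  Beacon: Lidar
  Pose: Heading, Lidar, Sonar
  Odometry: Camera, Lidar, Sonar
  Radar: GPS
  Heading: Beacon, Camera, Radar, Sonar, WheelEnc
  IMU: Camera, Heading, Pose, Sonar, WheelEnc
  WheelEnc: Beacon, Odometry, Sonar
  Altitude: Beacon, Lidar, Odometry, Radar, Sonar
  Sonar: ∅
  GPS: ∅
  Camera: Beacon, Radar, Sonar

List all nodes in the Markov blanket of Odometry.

A node's Markov blanket = Pa ∪ Ch ∪ (parents of Ch other than the node itself).
Odometry has children Altitude, WheelEnc.
Pa(Odometry) = {Camera, Lidar, Sonar}.
Parents of each child, excluding Odometry:
  parents(Altitude) \ {Odometry} = {Beacon, Lidar, Radar, Sonar}.
  parents(WheelEnc) \ {Odometry} = {Beacon, Sonar}.
So the Markov blanket of Odometry is {Altitude, Beacon, Camera, Lidar, Radar, Sonar, WheelEnc}.

{Altitude, Beacon, Camera, Lidar, Radar, Sonar, WheelEnc}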